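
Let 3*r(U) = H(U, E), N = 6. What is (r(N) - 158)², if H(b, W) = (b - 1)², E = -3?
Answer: 201601/9 ≈ 22400.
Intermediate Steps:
H(b, W) = (-1 + b)²
r(U) = (-1 + U)²/3
(r(N) - 158)² = ((-1 + 6)²/3 - 158)² = ((⅓)*5² - 158)² = ((⅓)*25 - 158)² = (25/3 - 158)² = (-449/3)² = 201601/9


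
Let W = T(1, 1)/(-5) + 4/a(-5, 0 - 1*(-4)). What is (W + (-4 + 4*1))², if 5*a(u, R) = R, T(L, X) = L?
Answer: 576/25 ≈ 23.040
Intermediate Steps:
a(u, R) = R/5
W = 24/5 (W = 1/(-5) + 4/(((0 - 1*(-4))/5)) = 1*(-⅕) + 4/(((0 + 4)/5)) = -⅕ + 4/(((⅕)*4)) = -⅕ + 4/(⅘) = -⅕ + 4*(5/4) = -⅕ + 5 = 24/5 ≈ 4.8000)
(W + (-4 + 4*1))² = (24/5 + (-4 + 4*1))² = (24/5 + (-4 + 4))² = (24/5 + 0)² = (24/5)² = 576/25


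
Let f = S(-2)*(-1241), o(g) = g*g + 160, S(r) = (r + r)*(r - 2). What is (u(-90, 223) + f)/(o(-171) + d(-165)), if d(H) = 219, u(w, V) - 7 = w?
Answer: -19939/29620 ≈ -0.67316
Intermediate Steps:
u(w, V) = 7 + w
S(r) = 2*r*(-2 + r) (S(r) = (2*r)*(-2 + r) = 2*r*(-2 + r))
o(g) = 160 + g**2 (o(g) = g**2 + 160 = 160 + g**2)
f = -19856 (f = (2*(-2)*(-2 - 2))*(-1241) = (2*(-2)*(-4))*(-1241) = 16*(-1241) = -19856)
(u(-90, 223) + f)/(o(-171) + d(-165)) = ((7 - 90) - 19856)/((160 + (-171)**2) + 219) = (-83 - 19856)/((160 + 29241) + 219) = -19939/(29401 + 219) = -19939/29620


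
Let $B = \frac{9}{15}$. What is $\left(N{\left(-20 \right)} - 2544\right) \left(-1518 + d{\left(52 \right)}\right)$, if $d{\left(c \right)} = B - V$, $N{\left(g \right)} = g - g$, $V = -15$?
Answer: $\frac{19110528}{5} \approx 3.8221 \cdot 10^{6}$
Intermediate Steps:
$B = \frac{3}{5}$ ($B = 9 \cdot \frac{1}{15} = \frac{3}{5} \approx 0.6$)
$N{\left(g \right)} = 0$
$d{\left(c \right)} = \frac{78}{5}$ ($d{\left(c \right)} = \frac{3}{5} - -15 = \frac{3}{5} + 15 = \frac{78}{5}$)
$\left(N{\left(-20 \right)} - 2544\right) \left(-1518 + d{\left(52 \right)}\right) = \left(0 - 2544\right) \left(-1518 + \frac{78}{5}\right) = \left(-2544\right) \left(- \frac{7512}{5}\right) = \frac{19110528}{5}$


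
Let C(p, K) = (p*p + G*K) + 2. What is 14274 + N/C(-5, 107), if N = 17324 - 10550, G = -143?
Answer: 109007151/7637 ≈ 14274.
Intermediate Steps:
C(p, K) = 2 + p**2 - 143*K (C(p, K) = (p*p - 143*K) + 2 = (p**2 - 143*K) + 2 = 2 + p**2 - 143*K)
N = 6774
14274 + N/C(-5, 107) = 14274 + 6774/(2 + (-5)**2 - 143*107) = 14274 + 6774/(2 + 25 - 15301) = 14274 + 6774/(-15274) = 14274 + 6774*(-1/15274) = 14274 - 3387/7637 = 109007151/7637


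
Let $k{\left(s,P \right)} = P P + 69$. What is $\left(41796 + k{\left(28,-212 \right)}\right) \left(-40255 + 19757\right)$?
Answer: $-1779410882$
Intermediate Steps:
$k{\left(s,P \right)} = 69 + P^{2}$ ($k{\left(s,P \right)} = P^{2} + 69 = 69 + P^{2}$)
$\left(41796 + k{\left(28,-212 \right)}\right) \left(-40255 + 19757\right) = \left(41796 + \left(69 + \left(-212\right)^{2}\right)\right) \left(-40255 + 19757\right) = \left(41796 + \left(69 + 44944\right)\right) \left(-20498\right) = \left(41796 + 45013\right) \left(-20498\right) = 86809 \left(-20498\right) = -1779410882$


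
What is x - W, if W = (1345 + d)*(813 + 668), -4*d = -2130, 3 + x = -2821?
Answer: -5566803/2 ≈ -2.7834e+6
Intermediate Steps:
x = -2824 (x = -3 - 2821 = -2824)
d = 1065/2 (d = -¼*(-2130) = 1065/2 ≈ 532.50)
W = 5561155/2 (W = (1345 + 1065/2)*(813 + 668) = (3755/2)*1481 = 5561155/2 ≈ 2.7806e+6)
x - W = -2824 - 1*5561155/2 = -2824 - 5561155/2 = -5566803/2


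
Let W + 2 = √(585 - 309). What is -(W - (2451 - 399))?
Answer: 2054 - 2*√69 ≈ 2037.4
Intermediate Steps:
W = -2 + 2*√69 (W = -2 + √(585 - 309) = -2 + √276 = -2 + 2*√69 ≈ 14.613)
-(W - (2451 - 399)) = -((-2 + 2*√69) - (2451 - 399)) = -((-2 + 2*√69) - 1*2052) = -((-2 + 2*√69) - 2052) = -(-2054 + 2*√69) = 2054 - 2*√69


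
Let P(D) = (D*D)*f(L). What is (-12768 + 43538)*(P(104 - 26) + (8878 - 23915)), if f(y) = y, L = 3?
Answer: 98925550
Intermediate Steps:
P(D) = 3*D² (P(D) = (D*D)*3 = D²*3 = 3*D²)
(-12768 + 43538)*(P(104 - 26) + (8878 - 23915)) = (-12768 + 43538)*(3*(104 - 26)² + (8878 - 23915)) = 30770*(3*78² - 15037) = 30770*(3*6084 - 15037) = 30770*(18252 - 15037) = 30770*3215 = 98925550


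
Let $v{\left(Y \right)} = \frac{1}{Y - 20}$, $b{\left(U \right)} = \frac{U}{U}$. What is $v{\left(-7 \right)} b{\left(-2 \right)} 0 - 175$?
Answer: $-175$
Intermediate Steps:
$b{\left(U \right)} = 1$
$v{\left(Y \right)} = \frac{1}{-20 + Y}$
$v{\left(-7 \right)} b{\left(-2 \right)} 0 - 175 = \frac{1 \cdot 0}{-20 - 7} - 175 = \frac{1}{-27} \cdot 0 - 175 = \left(- \frac{1}{27}\right) 0 - 175 = 0 - 175 = -175$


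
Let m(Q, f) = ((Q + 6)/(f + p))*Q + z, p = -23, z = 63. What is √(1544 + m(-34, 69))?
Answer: √861051/23 ≈ 40.345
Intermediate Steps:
m(Q, f) = 63 + Q*(6 + Q)/(-23 + f) (m(Q, f) = ((Q + 6)/(f - 23))*Q + 63 = ((6 + Q)/(-23 + f))*Q + 63 = Q*(6 + Q)/(-23 + f) + 63 = 63 + Q*(6 + Q)/(-23 + f))
√(1544 + m(-34, 69)) = √(1544 + (-1449 + (-34)² + 6*(-34) + 63*69)/(-23 + 69)) = √(1544 + (-1449 + 1156 - 204 + 4347)/46) = √(1544 + (1/46)*3850) = √(1544 + 1925/23) = √(37437/23) = √861051/23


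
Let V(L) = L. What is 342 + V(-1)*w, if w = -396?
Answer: 738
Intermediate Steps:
342 + V(-1)*w = 342 - 1*(-396) = 342 + 396 = 738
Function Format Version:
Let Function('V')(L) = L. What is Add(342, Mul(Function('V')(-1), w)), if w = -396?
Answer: 738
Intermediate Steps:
Add(342, Mul(Function('V')(-1), w)) = Add(342, Mul(-1, -396)) = Add(342, 396) = 738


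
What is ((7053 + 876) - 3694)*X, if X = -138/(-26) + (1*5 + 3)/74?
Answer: 11032175/481 ≈ 22936.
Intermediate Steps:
X = 2605/481 (X = -138*(-1/26) + (5 + 3)*(1/74) = 69/13 + 8*(1/74) = 69/13 + 4/37 = 2605/481 ≈ 5.4158)
((7053 + 876) - 3694)*X = ((7053 + 876) - 3694)*(2605/481) = (7929 - 3694)*(2605/481) = 4235*(2605/481) = 11032175/481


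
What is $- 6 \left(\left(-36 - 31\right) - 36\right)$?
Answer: $618$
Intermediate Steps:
$- 6 \left(\left(-36 - 31\right) - 36\right) = - 6 \left(-67 - 36\right) = \left(-6\right) \left(-103\right) = 618$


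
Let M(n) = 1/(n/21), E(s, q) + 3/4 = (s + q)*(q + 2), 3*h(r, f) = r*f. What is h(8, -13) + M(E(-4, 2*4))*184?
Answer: 30040/471 ≈ 63.779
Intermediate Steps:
h(r, f) = f*r/3 (h(r, f) = (r*f)/3 = (f*r)/3 = f*r/3)
E(s, q) = -3/4 + (2 + q)*(q + s) (E(s, q) = -3/4 + (s + q)*(q + 2) = -3/4 + (q + s)*(2 + q) = -3/4 + (2 + q)*(q + s))
M(n) = 21/n (M(n) = 1/(n*(1/21)) = 1/(n/21) = 21/n)
h(8, -13) + M(E(-4, 2*4))*184 = (1/3)*(-13)*8 + (21/(-3/4 + (2*4)**2 + 2*(2*4) + 2*(-4) + (2*4)*(-4)))*184 = -104/3 + (21/(-3/4 + 8**2 + 2*8 - 8 + 8*(-4)))*184 = -104/3 + (21/(-3/4 + 64 + 16 - 8 - 32))*184 = -104/3 + (21/(157/4))*184 = -104/3 + (21*(4/157))*184 = -104/3 + (84/157)*184 = -104/3 + 15456/157 = 30040/471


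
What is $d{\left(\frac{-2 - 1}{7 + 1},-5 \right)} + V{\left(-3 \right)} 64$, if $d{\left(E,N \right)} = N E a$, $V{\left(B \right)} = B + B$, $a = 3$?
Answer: $- \frac{3027}{8} \approx -378.38$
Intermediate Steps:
$V{\left(B \right)} = 2 B$
$d{\left(E,N \right)} = 3 E N$ ($d{\left(E,N \right)} = N E 3 = N 3 E = 3 E N$)
$d{\left(\frac{-2 - 1}{7 + 1},-5 \right)} + V{\left(-3 \right)} 64 = 3 \frac{-2 - 1}{7 + 1} \left(-5\right) + 2 \left(-3\right) 64 = 3 \left(- \frac{3}{8}\right) \left(-5\right) - 384 = \frac{45}{8} - 384 = - \frac{3027}{8}$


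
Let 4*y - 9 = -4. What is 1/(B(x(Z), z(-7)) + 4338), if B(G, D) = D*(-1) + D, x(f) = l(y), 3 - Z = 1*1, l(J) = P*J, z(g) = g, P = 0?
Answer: 1/4338 ≈ 0.00023052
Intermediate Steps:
y = 5/4 (y = 9/4 + (¼)*(-4) = 9/4 - 1 = 5/4 ≈ 1.2500)
l(J) = 0 (l(J) = 0*J = 0)
Z = 2 (Z = 3 - 1 = 2)
x(f) = 0
B(G, D) = 0 (B(G, D) = -D + D = 0)
1/(B(x(Z), z(-7)) + 4338) = 1/(0 + 4338) = 1/4338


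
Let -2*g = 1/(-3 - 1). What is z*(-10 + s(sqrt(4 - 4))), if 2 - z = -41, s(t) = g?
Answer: -3397/8 ≈ -424.63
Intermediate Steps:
g = 1/8 (g = -1/(2*(-3 - 1)) = -1/2/(-4) = -1/2*(-1/4) = 1/8 ≈ 0.12500)
s(t) = 1/8
z = 43 (z = 2 - 1*(-41) = 2 + 41 = 43)
z*(-10 + s(sqrt(4 - 4))) = 43*(-10 + 1/8) = 43*(-79/8) = -3397/8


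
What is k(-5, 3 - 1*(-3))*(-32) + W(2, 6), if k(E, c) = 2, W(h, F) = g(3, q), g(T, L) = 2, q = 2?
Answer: -62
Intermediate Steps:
W(h, F) = 2
k(-5, 3 - 1*(-3))*(-32) + W(2, 6) = 2*(-32) + 2 = -64 + 2 = -62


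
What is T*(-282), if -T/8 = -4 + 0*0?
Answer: -9024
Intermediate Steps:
T = 32 (T = -8*(-4 + 0*0) = -8*(-4 + 0) = -8*(-4) = 32)
T*(-282) = 32*(-282) = -9024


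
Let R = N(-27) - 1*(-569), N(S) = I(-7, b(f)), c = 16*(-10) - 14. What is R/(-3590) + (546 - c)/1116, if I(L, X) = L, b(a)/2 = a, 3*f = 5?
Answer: 27189/55645 ≈ 0.48862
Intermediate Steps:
f = 5/3 (f = (1/3)*5 = 5/3 ≈ 1.6667)
b(a) = 2*a
c = -174 (c = -160 - 14 = -174)
N(S) = -7
R = 562 (R = -7 - 1*(-569) = -7 + 569 = 562)
R/(-3590) + (546 - c)/1116 = 562/(-3590) + (546 - 1*(-174))/1116 = 562*(-1/3590) + (546 + 174)*(1/1116) = -281/1795 + 720*(1/1116) = -281/1795 + 20/31 = 27189/55645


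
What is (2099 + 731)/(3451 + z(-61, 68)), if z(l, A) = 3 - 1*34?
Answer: 283/342 ≈ 0.82749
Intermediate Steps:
z(l, A) = -31 (z(l, A) = 3 - 34 = -31)
(2099 + 731)/(3451 + z(-61, 68)) = (2099 + 731)/(3451 - 31) = 2830/3420 = 2830*(1/3420) = 283/342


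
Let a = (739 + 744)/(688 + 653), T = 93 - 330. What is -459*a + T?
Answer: -110946/149 ≈ -744.60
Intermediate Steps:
T = -237
a = 1483/1341 ≈ 1.1059
-459*a + T = -459*1483/1341 - 237 = -75633/149 - 237 = -110946/149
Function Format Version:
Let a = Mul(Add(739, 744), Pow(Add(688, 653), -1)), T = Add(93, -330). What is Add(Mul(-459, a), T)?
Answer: Rational(-110946, 149) ≈ -744.60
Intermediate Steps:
T = -237
a = Rational(1483, 1341) (a = Mul(1483, Pow(1341, -1)) = Mul(1483, Rational(1, 1341)) = Rational(1483, 1341) ≈ 1.1059)
Add(Mul(-459, a), T) = Add(Mul(-459, Rational(1483, 1341)), -237) = Add(Rational(-75633, 149), -237) = Rational(-110946, 149)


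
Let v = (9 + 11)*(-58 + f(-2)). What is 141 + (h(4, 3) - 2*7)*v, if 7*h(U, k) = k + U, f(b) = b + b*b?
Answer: 14701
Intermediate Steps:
f(b) = b + b²
h(U, k) = U/7 + k/7 (h(U, k) = (k + U)/7 = (U + k)/7 = U/7 + k/7)
v = -1120 (v = (9 + 11)*(-58 - 2*(1 - 2)) = 20*(-58 - 2*(-1)) = 20*(-58 + 2) = 20*(-56) = -1120)
141 + (h(4, 3) - 2*7)*v = 141 + (((⅐)*4 + (⅐)*3) - 2*7)*(-1120) = 141 + ((4/7 + 3/7) - 14)*(-1120) = 141 + (1 - 14)*(-1120) = 141 - 13*(-1120) = 141 + 14560 = 14701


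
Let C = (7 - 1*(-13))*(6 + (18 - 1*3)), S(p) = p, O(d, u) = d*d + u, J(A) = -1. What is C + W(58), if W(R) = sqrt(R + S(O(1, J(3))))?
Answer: 420 + sqrt(58) ≈ 427.62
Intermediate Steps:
O(d, u) = u + d**2 (O(d, u) = d**2 + u = u + d**2)
W(R) = sqrt(R) (W(R) = sqrt(R + (-1 + 1**2)) = sqrt(R + (-1 + 1)) = sqrt(R + 0) = sqrt(R))
C = 420 (C = (7 + 13)*(6 + (18 - 3)) = 20*(6 + 15) = 20*21 = 420)
C + W(58) = 420 + sqrt(58)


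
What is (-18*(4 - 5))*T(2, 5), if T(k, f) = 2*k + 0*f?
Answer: 72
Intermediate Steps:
T(k, f) = 2*k (T(k, f) = 2*k + 0 = 2*k)
(-18*(4 - 5))*T(2, 5) = (-18*(4 - 5))*(2*2) = -18*(-1)*4 = -9*(-2)*4 = 18*4 = 72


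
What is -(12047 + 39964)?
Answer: -52011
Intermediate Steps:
-(12047 + 39964) = -1*52011 = -52011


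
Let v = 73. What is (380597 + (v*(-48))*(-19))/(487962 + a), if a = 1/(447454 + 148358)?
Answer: 266431039476/290733615145 ≈ 0.91641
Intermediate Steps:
a = 1/595812 ≈ 1.6784e-6
(380597 + (v*(-48))*(-19))/(487962 + a) = (380597 + (73*(-48))*(-19))/(487962 + 1/595812) = (380597 - 3504*(-19))/(290733615145/595812) = (380597 + 66576)*(595812/290733615145) = 447173*(595812/290733615145) = 266431039476/290733615145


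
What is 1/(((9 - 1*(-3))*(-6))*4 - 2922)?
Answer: -1/3210 ≈ -0.00031153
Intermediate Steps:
1/(((9 - 1*(-3))*(-6))*4 - 2922) = 1/(((9 + 3)*(-6))*4 - 2922) = 1/((12*(-6))*4 - 2922) = 1/(-72*4 - 2922) = 1/(-288 - 2922) = 1/(-3210) = -1/3210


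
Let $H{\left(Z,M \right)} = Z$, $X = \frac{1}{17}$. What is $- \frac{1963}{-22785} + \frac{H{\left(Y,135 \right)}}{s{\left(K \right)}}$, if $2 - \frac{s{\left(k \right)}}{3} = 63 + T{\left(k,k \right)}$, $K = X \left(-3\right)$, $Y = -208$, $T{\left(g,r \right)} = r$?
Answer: $\frac{4814277}{3926615} \approx 1.2261$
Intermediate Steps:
$X = \frac{1}{17} \approx 0.058824$
$K = - \frac{3}{17}$ ($K = \frac{1}{17} \left(-3\right) = - \frac{3}{17} \approx -0.17647$)
$s{\left(k \right)} = -183 - 3 k$ ($s{\left(k \right)} = 6 - 3 \left(63 + k\right) = 6 - \left(189 + 3 k\right) = -183 - 3 k$)
$- \frac{1963}{-22785} + \frac{H{\left(Y,135 \right)}}{s{\left(K \right)}} = - \frac{1963}{-22785} - \frac{208}{-183 - - \frac{9}{17}} = \left(-1963\right) \left(- \frac{1}{22785}\right) - \frac{208}{-183 + \frac{9}{17}} = \frac{1963}{22785} - \frac{208}{- \frac{3102}{17}} = \frac{1963}{22785} - - \frac{1768}{1551} = \frac{1963}{22785} + \frac{1768}{1551} = \frac{4814277}{3926615}$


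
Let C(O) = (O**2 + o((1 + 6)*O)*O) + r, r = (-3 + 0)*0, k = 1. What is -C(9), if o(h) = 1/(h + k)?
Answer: -5193/64 ≈ -81.141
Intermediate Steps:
o(h) = 1/(1 + h) (o(h) = 1/(h + 1) = 1/(1 + h))
r = 0 (r = -3*0 = 0)
C(O) = O**2 + O/(1 + 7*O) (C(O) = (O**2 + O/(1 + (1 + 6)*O)) + 0 = (O**2 + O/(1 + 7*O)) + 0 = O**2 + O/(1 + 7*O))
-C(9) = -9*(1 + 9*(1 + 7*9))/(1 + 7*9) = -9*(1 + 9*(1 + 63))/(1 + 63) = -9*(1 + 9*64)/64 = -9*(1 + 576)/64 = -9*577/64 = -1*5193/64 = -5193/64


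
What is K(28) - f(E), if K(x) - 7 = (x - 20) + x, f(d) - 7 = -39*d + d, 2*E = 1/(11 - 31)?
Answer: 701/20 ≈ 35.050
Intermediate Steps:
E = -1/40 (E = 1/(2*(11 - 31)) = (1/2)/(-20) = (1/2)*(-1/20) = -1/40 ≈ -0.025000)
f(d) = 7 - 38*d (f(d) = 7 + (-39*d + d) = 7 - 38*d)
K(x) = -13 + 2*x (K(x) = 7 + ((x - 20) + x) = 7 + ((-20 + x) + x) = 7 + (-20 + 2*x) = -13 + 2*x)
K(28) - f(E) = (-13 + 2*28) - (7 - 38*(-1/40)) = (-13 + 56) - (7 + 19/20) = 43 - 1*159/20 = 43 - 159/20 = 701/20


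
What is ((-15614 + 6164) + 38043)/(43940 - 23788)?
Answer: 28593/20152 ≈ 1.4189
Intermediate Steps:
((-15614 + 6164) + 38043)/(43940 - 23788) = (-9450 + 38043)/20152 = 28593*(1/20152) = 28593/20152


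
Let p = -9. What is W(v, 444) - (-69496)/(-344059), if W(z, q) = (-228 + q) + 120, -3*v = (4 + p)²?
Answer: 115534328/344059 ≈ 335.80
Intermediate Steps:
v = -25/3 (v = -(4 - 9)²/3 = -⅓*(-5)² = -⅓*25 = -25/3 ≈ -8.3333)
W(z, q) = -108 + q
W(v, 444) - (-69496)/(-344059) = (-108 + 444) - (-69496)/(-344059) = 336 - (-69496)*(-1)/344059 = 336 - 1*69496/344059 = 336 - 69496/344059 = 115534328/344059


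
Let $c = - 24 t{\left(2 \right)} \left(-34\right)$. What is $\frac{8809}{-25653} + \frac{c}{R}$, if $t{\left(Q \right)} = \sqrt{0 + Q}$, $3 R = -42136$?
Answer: $- \frac{8809}{25653} - \frac{306 \sqrt{2}}{5267} \approx -0.42555$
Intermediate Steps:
$R = - \frac{42136}{3}$ ($R = \frac{1}{3} \left(-42136\right) = - \frac{42136}{3} \approx -14045.0$)
$t{\left(Q \right)} = \sqrt{Q}$
$c = 816 \sqrt{2}$ ($c = - 24 \sqrt{2} \left(-34\right) = 816 \sqrt{2} \approx 1154.0$)
$\frac{8809}{-25653} + \frac{c}{R} = \frac{8809}{-25653} + \frac{816 \sqrt{2}}{- \frac{42136}{3}} = 8809 \left(- \frac{1}{25653}\right) + 816 \sqrt{2} \left(- \frac{3}{42136}\right) = - \frac{8809}{25653} - \frac{306 \sqrt{2}}{5267}$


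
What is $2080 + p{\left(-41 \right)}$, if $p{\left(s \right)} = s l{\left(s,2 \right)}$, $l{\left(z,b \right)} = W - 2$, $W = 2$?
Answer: $2080$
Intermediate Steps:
$l{\left(z,b \right)} = 0$ ($l{\left(z,b \right)} = 2 - 2 = 0$)
$p{\left(s \right)} = 0$ ($p{\left(s \right)} = s 0 = 0$)
$2080 + p{\left(-41 \right)} = 2080 + 0 = 2080$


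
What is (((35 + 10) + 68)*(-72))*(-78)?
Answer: 634608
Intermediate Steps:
(((35 + 10) + 68)*(-72))*(-78) = ((45 + 68)*(-72))*(-78) = (113*(-72))*(-78) = -8136*(-78) = 634608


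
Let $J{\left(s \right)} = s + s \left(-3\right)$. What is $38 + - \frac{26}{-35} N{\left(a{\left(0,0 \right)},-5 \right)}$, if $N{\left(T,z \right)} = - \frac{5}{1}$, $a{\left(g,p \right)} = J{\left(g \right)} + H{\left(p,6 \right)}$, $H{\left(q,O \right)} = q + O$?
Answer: $\frac{240}{7} \approx 34.286$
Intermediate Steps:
$H{\left(q,O \right)} = O + q$
$J{\left(s \right)} = - 2 s$ ($J{\left(s \right)} = s - 3 s = - 2 s$)
$a{\left(g,p \right)} = 6 + p - 2 g$ ($a{\left(g,p \right)} = - 2 g + \left(6 + p\right) = 6 + p - 2 g$)
$N{\left(T,z \right)} = -5$ ($N{\left(T,z \right)} = \left(-5\right) 1 = -5$)
$38 + - \frac{26}{-35} N{\left(a{\left(0,0 \right)},-5 \right)} = 38 + - \frac{26}{-35} \left(-5\right) = 38 + \left(-26\right) \left(- \frac{1}{35}\right) \left(-5\right) = 38 + \frac{26}{35} \left(-5\right) = 38 - \frac{26}{7} = \frac{240}{7}$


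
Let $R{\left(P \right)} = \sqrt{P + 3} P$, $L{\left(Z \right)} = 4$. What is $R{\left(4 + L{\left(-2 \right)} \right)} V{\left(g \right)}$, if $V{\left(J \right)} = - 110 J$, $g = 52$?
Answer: $- 45760 \sqrt{11} \approx -1.5177 \cdot 10^{5}$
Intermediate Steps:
$R{\left(P \right)} = P \sqrt{3 + P}$ ($R{\left(P \right)} = \sqrt{3 + P} P = P \sqrt{3 + P}$)
$R{\left(4 + L{\left(-2 \right)} \right)} V{\left(g \right)} = \left(4 + 4\right) \sqrt{3 + \left(4 + 4\right)} \left(\left(-110\right) 52\right) = 8 \sqrt{3 + 8} \left(-5720\right) = 8 \sqrt{11} \left(-5720\right) = - 45760 \sqrt{11}$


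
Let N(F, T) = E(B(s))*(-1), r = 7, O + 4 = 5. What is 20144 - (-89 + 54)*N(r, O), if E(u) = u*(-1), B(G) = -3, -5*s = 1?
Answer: 20039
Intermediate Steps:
O = 1 (O = -4 + 5 = 1)
s = -⅕ (s = -⅕*1 = -⅕ ≈ -0.20000)
E(u) = -u
N(F, T) = -3 (N(F, T) = -1*(-3)*(-1) = 3*(-1) = -3)
20144 - (-89 + 54)*N(r, O) = 20144 - (-89 + 54)*(-3) = 20144 - (-35)*(-3) = 20144 - 1*105 = 20144 - 105 = 20039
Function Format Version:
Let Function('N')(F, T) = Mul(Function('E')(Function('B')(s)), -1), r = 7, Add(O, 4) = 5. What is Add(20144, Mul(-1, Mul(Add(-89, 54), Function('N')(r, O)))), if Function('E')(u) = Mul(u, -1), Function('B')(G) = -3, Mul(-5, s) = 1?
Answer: 20039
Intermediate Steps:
O = 1 (O = Add(-4, 5) = 1)
s = Rational(-1, 5) (s = Mul(Rational(-1, 5), 1) = Rational(-1, 5) ≈ -0.20000)
Function('E')(u) = Mul(-1, u)
Function('N')(F, T) = -3 (Function('N')(F, T) = Mul(Mul(-1, -3), -1) = Mul(3, -1) = -3)
Add(20144, Mul(-1, Mul(Add(-89, 54), Function('N')(r, O)))) = Add(20144, Mul(-1, Mul(Add(-89, 54), -3))) = Add(20144, Mul(-1, Mul(-35, -3))) = Add(20144, Mul(-1, 105)) = Add(20144, -105) = 20039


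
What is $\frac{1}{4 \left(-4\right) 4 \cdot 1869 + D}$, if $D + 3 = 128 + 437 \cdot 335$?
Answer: $\frac{1}{26904} \approx 3.7169 \cdot 10^{-5}$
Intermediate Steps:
$D = 146520$ ($D = -3 + \left(128 + 437 \cdot 335\right) = -3 + \left(128 + 146395\right) = -3 + 146523 = 146520$)
$\frac{1}{4 \left(-4\right) 4 \cdot 1869 + D} = \frac{1}{4 \left(-4\right) 4 \cdot 1869 + 146520} = \frac{1}{\left(-16\right) 4 \cdot 1869 + 146520} = \frac{1}{\left(-64\right) 1869 + 146520} = \frac{1}{-119616 + 146520} = \frac{1}{26904}$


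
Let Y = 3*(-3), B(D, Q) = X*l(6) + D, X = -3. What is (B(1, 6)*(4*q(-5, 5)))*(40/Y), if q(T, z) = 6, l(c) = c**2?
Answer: 34240/3 ≈ 11413.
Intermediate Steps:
B(D, Q) = -108 + D (B(D, Q) = -3*6**2 + D = -3*36 + D = -108 + D)
Y = -9
(B(1, 6)*(4*q(-5, 5)))*(40/Y) = ((-108 + 1)*(4*6))*(40/(-9)) = (-107*24)*(40*(-1/9)) = -2568*(-40/9) = 34240/3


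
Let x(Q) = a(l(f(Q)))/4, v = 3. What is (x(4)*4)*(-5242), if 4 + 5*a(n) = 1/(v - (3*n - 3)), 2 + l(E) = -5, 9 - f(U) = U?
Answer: 560894/135 ≈ 4154.8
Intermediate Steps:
f(U) = 9 - U
l(E) = -7 (l(E) = -2 - 5 = -7)
a(n) = -⅘ + 1/(5*(6 - 3*n)) (a(n) = -⅘ + 1/(5*(3 - (3*n - 3))) = -⅘ + 1/(5*(3 - (-3 + 3*n))) = -⅘ + 1/(5*(3 + (3 - 3*n))) = -⅘ + 1/(5*(6 - 3*n)))
x(Q) = -107/540 (x(Q) = ((-23 + 12*(-7))/(15*(2 - 1*(-7))))/4 = ((-23 - 84)/(15*(2 + 7)))*(¼) = ((1/15)*(-107)/9)*(¼) = ((1/15)*(⅑)*(-107))*(¼) = -107/135*¼ = -107/540)
(x(4)*4)*(-5242) = -107/540*4*(-5242) = -107/135*(-5242) = 560894/135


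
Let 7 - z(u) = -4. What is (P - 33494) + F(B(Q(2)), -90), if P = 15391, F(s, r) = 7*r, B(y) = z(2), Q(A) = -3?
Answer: -18733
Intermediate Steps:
z(u) = 11 (z(u) = 7 - 1*(-4) = 7 + 4 = 11)
B(y) = 11
(P - 33494) + F(B(Q(2)), -90) = (15391 - 33494) + 7*(-90) = -18103 - 630 = -18733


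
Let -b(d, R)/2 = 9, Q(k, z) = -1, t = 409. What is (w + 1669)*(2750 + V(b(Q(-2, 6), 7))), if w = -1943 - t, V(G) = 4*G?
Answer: -1829074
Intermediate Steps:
b(d, R) = -18 (b(d, R) = -2*9 = -18)
w = -2352 (w = -1943 - 1*409 = -1943 - 409 = -2352)
(w + 1669)*(2750 + V(b(Q(-2, 6), 7))) = (-2352 + 1669)*(2750 + 4*(-18)) = -683*(2750 - 72) = -683*2678 = -1829074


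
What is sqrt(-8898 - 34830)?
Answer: 4*I*sqrt(2733) ≈ 209.11*I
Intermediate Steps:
sqrt(-8898 - 34830) = sqrt(-43728) = 4*I*sqrt(2733)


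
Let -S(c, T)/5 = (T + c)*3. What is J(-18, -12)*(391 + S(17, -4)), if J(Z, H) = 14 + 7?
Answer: 4116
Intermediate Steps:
J(Z, H) = 21
S(c, T) = -15*T - 15*c (S(c, T) = -5*(T + c)*3 = -5*(3*T + 3*c) = -15*T - 15*c)
J(-18, -12)*(391 + S(17, -4)) = 21*(391 + (-15*(-4) - 15*17)) = 21*(391 + (60 - 255)) = 21*(391 - 195) = 21*196 = 4116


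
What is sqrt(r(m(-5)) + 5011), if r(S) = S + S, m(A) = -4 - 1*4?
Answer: 3*sqrt(555) ≈ 70.675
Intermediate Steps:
m(A) = -8 (m(A) = -4 - 4 = -8)
r(S) = 2*S
sqrt(r(m(-5)) + 5011) = sqrt(2*(-8) + 5011) = sqrt(-16 + 5011) = sqrt(4995) = 3*sqrt(555)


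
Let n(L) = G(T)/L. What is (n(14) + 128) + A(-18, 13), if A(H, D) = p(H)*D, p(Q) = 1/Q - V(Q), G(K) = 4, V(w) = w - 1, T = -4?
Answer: 47195/126 ≈ 374.56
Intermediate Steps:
V(w) = -1 + w
p(Q) = 1 + 1/Q - Q (p(Q) = 1/Q - (-1 + Q) = 1/Q + (1 - Q) = 1 + 1/Q - Q)
n(L) = 4/L
A(H, D) = D*(1 + 1/H - H) (A(H, D) = (1 + 1/H - H)*D = D*(1 + 1/H - H))
(n(14) + 128) + A(-18, 13) = (4/14 + 128) + (13 + 13/(-18) - 1*13*(-18)) = (4*(1/14) + 128) + (13 + 13*(-1/18) + 234) = (2/7 + 128) + (13 - 13/18 + 234) = 898/7 + 4433/18 = 47195/126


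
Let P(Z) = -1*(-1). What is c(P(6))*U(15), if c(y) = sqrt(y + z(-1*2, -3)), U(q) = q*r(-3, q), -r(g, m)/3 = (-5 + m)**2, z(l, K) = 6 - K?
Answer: -4500*sqrt(10) ≈ -14230.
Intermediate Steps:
P(Z) = 1
r(g, m) = -3*(-5 + m)**2
U(q) = -3*q*(-5 + q)**2 (U(q) = q*(-3*(-5 + q)**2) = -3*q*(-5 + q)**2)
c(y) = sqrt(9 + y) (c(y) = sqrt(y + (6 - 1*(-3))) = sqrt(y + (6 + 3)) = sqrt(y + 9) = sqrt(9 + y))
c(P(6))*U(15) = sqrt(9 + 1)*(-3*15*(-5 + 15)**2) = sqrt(10)*(-3*15*10**2) = sqrt(10)*(-3*15*100) = sqrt(10)*(-4500) = -4500*sqrt(10)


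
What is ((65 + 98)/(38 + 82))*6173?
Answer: 1006199/120 ≈ 8385.0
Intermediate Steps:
((65 + 98)/(38 + 82))*6173 = (163/120)*6173 = 1006199/120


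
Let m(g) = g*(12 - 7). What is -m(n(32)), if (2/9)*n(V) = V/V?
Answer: -45/2 ≈ -22.500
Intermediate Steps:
n(V) = 9/2 (n(V) = 9*(V/V)/2 = (9/2)*1 = 9/2)
m(g) = 5*g (m(g) = g*5 = 5*g)
-m(n(32)) = -5*9/2 = -1*45/2 = -45/2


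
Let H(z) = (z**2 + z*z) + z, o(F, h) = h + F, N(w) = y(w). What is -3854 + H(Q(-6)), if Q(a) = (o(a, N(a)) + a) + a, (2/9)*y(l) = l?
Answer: 151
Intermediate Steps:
y(l) = 9*l/2
N(w) = 9*w/2
o(F, h) = F + h
Q(a) = 15*a/2 (Q(a) = ((a + 9*a/2) + a) + a = (11*a/2 + a) + a = 13*a/2 + a = 15*a/2)
H(z) = z + 2*z**2 (H(z) = (z**2 + z**2) + z = 2*z**2 + z = z + 2*z**2)
-3854 + H(Q(-6)) = -3854 + ((15/2)*(-6))*(1 + 2*((15/2)*(-6))) = -3854 - 45*(1 + 2*(-45)) = -3854 - 45*(1 - 90) = -3854 - 45*(-89) = -3854 + 4005 = 151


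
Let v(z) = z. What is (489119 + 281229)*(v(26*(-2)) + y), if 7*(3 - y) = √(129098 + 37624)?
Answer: -37747052 - 770348*√166722/7 ≈ -8.2682e+7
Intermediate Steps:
y = 3 - √166722/7 (y = 3 - √(129098 + 37624)/7 = 3 - √166722/7 ≈ -55.331)
(489119 + 281229)*(v(26*(-2)) + y) = (489119 + 281229)*(26*(-2) + (3 - √166722/7)) = 770348*(-52 + (3 - √166722/7)) = 770348*(-49 - √166722/7) = -37747052 - 770348*√166722/7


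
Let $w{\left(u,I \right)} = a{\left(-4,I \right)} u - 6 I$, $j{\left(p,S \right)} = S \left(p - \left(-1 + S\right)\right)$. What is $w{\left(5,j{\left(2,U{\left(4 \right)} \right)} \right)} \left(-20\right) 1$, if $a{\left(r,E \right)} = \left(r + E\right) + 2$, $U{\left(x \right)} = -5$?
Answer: $-600$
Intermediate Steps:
$a{\left(r,E \right)} = 2 + E + r$ ($a{\left(r,E \right)} = \left(E + r\right) + 2 = 2 + E + r$)
$j{\left(p,S \right)} = S \left(1 + p - S\right)$
$w{\left(u,I \right)} = - 6 I + u \left(-2 + I\right)$ ($w{\left(u,I \right)} = \left(2 + I - 4\right) u - 6 I = \left(-2 + I\right) u - 6 I = u \left(-2 + I\right) - 6 I = - 6 I + u \left(-2 + I\right)$)
$w{\left(5,j{\left(2,U{\left(4 \right)} \right)} \right)} \left(-20\right) 1 = \left(- 6 \left(- 5 \left(1 + 2 - -5\right)\right) + 5 \left(-2 - 5 \left(1 + 2 - -5\right)\right)\right) \left(-20\right) 1 = \left(- 6 \left(- 5 \left(1 + 2 + 5\right)\right) + 5 \left(-2 - 5 \left(1 + 2 + 5\right)\right)\right) \left(-20\right) 1 = \left(- 6 \left(\left(-5\right) 8\right) + 5 \left(-2 - 40\right)\right) \left(-20\right) 1 = \left(\left(-6\right) \left(-40\right) + 5 \left(-2 - 40\right)\right) \left(-20\right) 1 = \left(240 + 5 \left(-42\right)\right) \left(-20\right) 1 = \left(240 - 210\right) \left(-20\right) 1 = 30 \left(-20\right) 1 = \left(-600\right) 1 = -600$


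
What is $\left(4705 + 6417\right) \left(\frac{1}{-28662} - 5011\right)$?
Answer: $- \frac{798700198763}{14331} \approx -5.5732 \cdot 10^{7}$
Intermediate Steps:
$\left(4705 + 6417\right) \left(\frac{1}{-28662} - 5011\right) = 11122 \left(- \frac{1}{28662} - 5011\right) = 11122 \left(- \frac{143625283}{28662}\right) = - \frac{798700198763}{14331}$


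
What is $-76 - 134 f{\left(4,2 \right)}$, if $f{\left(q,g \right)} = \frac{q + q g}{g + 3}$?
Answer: $- \frac{1988}{5} \approx -397.6$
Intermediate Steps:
$f{\left(q,g \right)} = \frac{q + g q}{3 + g}$
$-76 - 134 f{\left(4,2 \right)} = -76 - 134 \frac{4 \left(1 + 2\right)}{3 + 2} = -76 - 134 \cdot 4 \cdot \frac{1}{5} \cdot 3 = -76 - \frac{1608}{5} = - \frac{1988}{5}$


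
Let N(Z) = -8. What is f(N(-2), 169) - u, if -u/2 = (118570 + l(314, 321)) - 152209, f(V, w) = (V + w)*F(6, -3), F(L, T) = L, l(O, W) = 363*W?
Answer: 166734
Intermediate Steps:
f(V, w) = 6*V + 6*w (f(V, w) = (V + w)*6 = 6*V + 6*w)
u = -165768 (u = -2*((118570 + 363*321) - 152209) = -2*((118570 + 116523) - 152209) = -2*(235093 - 152209) = -2*82884 = -165768)
f(N(-2), 169) - u = (6*(-8) + 6*169) - 1*(-165768) = (-48 + 1014) + 165768 = 966 + 165768 = 166734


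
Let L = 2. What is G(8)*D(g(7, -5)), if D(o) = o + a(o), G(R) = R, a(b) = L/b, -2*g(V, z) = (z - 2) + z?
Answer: 152/3 ≈ 50.667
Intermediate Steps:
g(V, z) = 1 - z (g(V, z) = -((z - 2) + z)/2 = -((-2 + z) + z)/2 = -(-2 + 2*z)/2 = 1 - z)
a(b) = 2/b
D(o) = o + 2/o
G(8)*D(g(7, -5)) = 8*((1 - 1*(-5)) + 2/(1 - 1*(-5))) = 8*((1 + 5) + 2/(1 + 5)) = 8*(6 + 2/6) = 8*(6 + 2*(⅙)) = 8*(6 + ⅓) = 8*(19/3) = 152/3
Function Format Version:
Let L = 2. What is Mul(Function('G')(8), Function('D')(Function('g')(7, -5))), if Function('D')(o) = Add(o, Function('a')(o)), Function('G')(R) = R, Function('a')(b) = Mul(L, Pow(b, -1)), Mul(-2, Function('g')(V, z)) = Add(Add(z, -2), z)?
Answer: Rational(152, 3) ≈ 50.667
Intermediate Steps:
Function('g')(V, z) = Add(1, Mul(-1, z)) (Function('g')(V, z) = Mul(Rational(-1, 2), Add(Add(z, -2), z)) = Mul(Rational(-1, 2), Add(Add(-2, z), z)) = Mul(Rational(-1, 2), Add(-2, Mul(2, z))) = Add(1, Mul(-1, z)))
Function('a')(b) = Mul(2, Pow(b, -1))
Function('D')(o) = Add(o, Mul(2, Pow(o, -1)))
Mul(Function('G')(8), Function('D')(Function('g')(7, -5))) = Mul(8, Add(Add(1, Mul(-1, -5)), Mul(2, Pow(Add(1, Mul(-1, -5)), -1)))) = Mul(8, Add(Add(1, 5), Mul(2, Pow(Add(1, 5), -1)))) = Mul(8, Add(6, Mul(2, Pow(6, -1)))) = Mul(8, Add(6, Mul(2, Rational(1, 6)))) = Mul(8, Add(6, Rational(1, 3))) = Mul(8, Rational(19, 3)) = Rational(152, 3)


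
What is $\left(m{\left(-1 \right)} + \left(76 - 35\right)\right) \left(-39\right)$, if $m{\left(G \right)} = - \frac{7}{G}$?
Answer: $-1872$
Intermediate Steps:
$\left(m{\left(-1 \right)} + \left(76 - 35\right)\right) \left(-39\right) = \left(- \frac{7}{-1} + \left(76 - 35\right)\right) \left(-39\right) = \left(\left(-7\right) \left(-1\right) + 41\right) \left(-39\right) = \left(7 + 41\right) \left(-39\right) = 48 \left(-39\right) = -1872$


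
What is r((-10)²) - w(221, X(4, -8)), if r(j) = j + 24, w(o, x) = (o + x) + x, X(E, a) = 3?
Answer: -103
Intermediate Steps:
w(o, x) = o + 2*x
r(j) = 24 + j
r((-10)²) - w(221, X(4, -8)) = (24 + (-10)²) - (221 + 2*3) = (24 + 100) - (221 + 6) = 124 - 1*227 = 124 - 227 = -103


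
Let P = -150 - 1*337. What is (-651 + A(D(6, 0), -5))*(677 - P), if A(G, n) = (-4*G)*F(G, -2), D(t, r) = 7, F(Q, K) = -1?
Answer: -725172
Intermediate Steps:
P = -487 (P = -150 - 337 = -487)
A(G, n) = 4*G (A(G, n) = -4*G*(-1) = 4*G)
(-651 + A(D(6, 0), -5))*(677 - P) = (-651 + 4*7)*(677 - 1*(-487)) = (-651 + 28)*(677 + 487) = -623*1164 = -725172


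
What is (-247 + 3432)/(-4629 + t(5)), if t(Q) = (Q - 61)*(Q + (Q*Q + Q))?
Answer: -3185/6589 ≈ -0.48338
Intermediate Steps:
t(Q) = (-61 + Q)*(Q**2 + 2*Q) (t(Q) = (-61 + Q)*(Q + (Q**2 + Q)) = (-61 + Q)*(Q + (Q + Q**2)) = (-61 + Q)*(Q**2 + 2*Q))
(-247 + 3432)/(-4629 + t(5)) = (-247 + 3432)/(-4629 + 5*(-122 + 5**2 - 59*5)) = 3185/(-4629 + 5*(-122 + 25 - 295)) = 3185/(-4629 + 5*(-392)) = 3185/(-4629 - 1960) = 3185/(-6589) = 3185*(-1/6589) = -3185/6589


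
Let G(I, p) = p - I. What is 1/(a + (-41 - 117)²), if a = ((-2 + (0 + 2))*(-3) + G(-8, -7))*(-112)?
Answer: 1/24852 ≈ 4.0238e-5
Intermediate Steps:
a = -112 (a = ((-2 + (0 + 2))*(-3) + (-7 - 1*(-8)))*(-112) = ((-2 + 2)*(-3) + (-7 + 8))*(-112) = (0*(-3) + 1)*(-112) = (0 + 1)*(-112) = 1*(-112) = -112)
1/(a + (-41 - 117)²) = 1/(-112 + (-41 - 117)²) = 1/(-112 + (-158)²) = 1/(-112 + 24964) = 1/24852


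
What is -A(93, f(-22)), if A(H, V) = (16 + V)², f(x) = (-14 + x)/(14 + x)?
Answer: -1681/4 ≈ -420.25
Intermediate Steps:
f(x) = (-14 + x)/(14 + x)
-A(93, f(-22)) = -(16 + (-14 - 22)/(14 - 22))² = -(16 - 36/(-8))² = -(16 - ⅛*(-36))² = -(16 + 9/2)² = -(41/2)² = -1*1681/4 = -1681/4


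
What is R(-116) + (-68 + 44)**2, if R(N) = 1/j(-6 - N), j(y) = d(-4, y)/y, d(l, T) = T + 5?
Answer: 13270/23 ≈ 576.96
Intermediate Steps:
d(l, T) = 5 + T
j(y) = (5 + y)/y
R(N) = (-6 - N)/(-1 - N) (R(N) = 1/((5 + (-6 - N))/(-6 - N)) = 1/((-1 - N)/(-6 - N)) = (-6 - N)/(-1 - N))
R(-116) + (-68 + 44)**2 = (6 - 116)/(1 - 116) + (-68 + 44)**2 = -110/(-115) + (-24)**2 = -1/115*(-110) + 576 = 22/23 + 576 = 13270/23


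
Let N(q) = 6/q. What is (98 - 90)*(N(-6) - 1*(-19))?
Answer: 144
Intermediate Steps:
(98 - 90)*(N(-6) - 1*(-19)) = (98 - 90)*(6/(-6) - 1*(-19)) = 8*(6*(-⅙) + 19) = 8*(-1 + 19) = 8*18 = 144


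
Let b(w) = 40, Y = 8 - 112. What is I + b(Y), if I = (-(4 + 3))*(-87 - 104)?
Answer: 1377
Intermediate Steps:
Y = -104
I = 1337 (I = -1*7*(-191) = -7*(-191) = 1337)
I + b(Y) = 1337 + 40 = 1377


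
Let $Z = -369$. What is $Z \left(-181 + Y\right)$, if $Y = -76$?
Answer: $94833$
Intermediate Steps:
$Z \left(-181 + Y\right) = - 369 \left(-181 - 76\right) = \left(-369\right) \left(-257\right) = 94833$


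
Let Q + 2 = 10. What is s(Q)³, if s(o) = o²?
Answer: 262144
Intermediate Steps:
Q = 8 (Q = -2 + 10 = 8)
s(Q)³ = (8²)³ = 64³ = 262144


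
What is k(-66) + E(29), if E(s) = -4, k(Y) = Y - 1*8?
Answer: -78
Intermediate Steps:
k(Y) = -8 + Y (k(Y) = Y - 8 = -8 + Y)
k(-66) + E(29) = (-8 - 66) - 4 = -74 - 4 = -78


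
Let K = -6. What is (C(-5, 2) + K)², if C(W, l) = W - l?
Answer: 169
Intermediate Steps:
(C(-5, 2) + K)² = ((-5 - 1*2) - 6)² = ((-5 - 2) - 6)² = (-7 - 6)² = (-13)² = 169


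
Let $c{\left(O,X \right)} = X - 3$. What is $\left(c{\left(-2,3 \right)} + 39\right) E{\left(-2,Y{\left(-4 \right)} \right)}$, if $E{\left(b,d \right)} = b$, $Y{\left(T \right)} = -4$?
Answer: $-78$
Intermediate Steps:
$c{\left(O,X \right)} = -3 + X$
$\left(c{\left(-2,3 \right)} + 39\right) E{\left(-2,Y{\left(-4 \right)} \right)} = \left(\left(-3 + 3\right) + 39\right) \left(-2\right) = \left(0 + 39\right) \left(-2\right) = 39 \left(-2\right) = -78$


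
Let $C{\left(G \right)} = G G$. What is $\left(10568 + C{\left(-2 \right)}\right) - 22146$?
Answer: $-11574$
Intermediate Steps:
$C{\left(G \right)} = G^{2}$
$\left(10568 + C{\left(-2 \right)}\right) - 22146 = \left(10568 + \left(-2\right)^{2}\right) - 22146 = \left(10568 + 4\right) - 22146 = 10572 - 22146 = -11574$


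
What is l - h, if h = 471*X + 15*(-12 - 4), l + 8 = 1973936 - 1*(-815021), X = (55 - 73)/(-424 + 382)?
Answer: 19522910/7 ≈ 2.7890e+6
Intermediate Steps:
X = 3/7 (X = -18/(-42) = -18*(-1/42) = 3/7 ≈ 0.42857)
l = 2788949 (l = -8 + (1973936 - 1*(-815021)) = -8 + (1973936 + 815021) = -8 + 2788957 = 2788949)
h = -267/7 (h = 471*(3/7) + 15*(-12 - 4) = 1413/7 + 15*(-16) = 1413/7 - 240 = -267/7 ≈ -38.143)
l - h = 2788949 - 1*(-267/7) = 2788949 + 267/7 = 19522910/7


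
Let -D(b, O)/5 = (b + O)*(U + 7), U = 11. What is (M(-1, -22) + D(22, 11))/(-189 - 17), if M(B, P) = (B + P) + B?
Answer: 1497/103 ≈ 14.534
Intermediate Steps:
M(B, P) = P + 2*B
D(b, O) = -90*O - 90*b (D(b, O) = -5*(b + O)*(11 + 7) = -5*(O + b)*18 = -5*(18*O + 18*b) = -90*O - 90*b)
(M(-1, -22) + D(22, 11))/(-189 - 17) = ((-22 + 2*(-1)) + (-90*11 - 90*22))/(-189 - 17) = ((-22 - 2) + (-990 - 1980))/(-206) = (-24 - 2970)*(-1/206) = -2994*(-1/206) = 1497/103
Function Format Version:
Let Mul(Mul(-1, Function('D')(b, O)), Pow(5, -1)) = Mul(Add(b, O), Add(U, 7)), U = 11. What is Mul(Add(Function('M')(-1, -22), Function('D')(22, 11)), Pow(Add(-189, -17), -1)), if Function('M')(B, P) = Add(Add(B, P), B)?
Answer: Rational(1497, 103) ≈ 14.534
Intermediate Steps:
Function('M')(B, P) = Add(P, Mul(2, B))
Function('D')(b, O) = Add(Mul(-90, O), Mul(-90, b)) (Function('D')(b, O) = Mul(-5, Mul(Add(b, O), Add(11, 7))) = Mul(-5, Mul(Add(O, b), 18)) = Mul(-5, Add(Mul(18, O), Mul(18, b))) = Add(Mul(-90, O), Mul(-90, b)))
Mul(Add(Function('M')(-1, -22), Function('D')(22, 11)), Pow(Add(-189, -17), -1)) = Mul(Add(Add(-22, Mul(2, -1)), Add(Mul(-90, 11), Mul(-90, 22))), Pow(Add(-189, -17), -1)) = Mul(Add(Add(-22, -2), Add(-990, -1980)), Pow(-206, -1)) = Mul(Add(-24, -2970), Rational(-1, 206)) = Mul(-2994, Rational(-1, 206)) = Rational(1497, 103)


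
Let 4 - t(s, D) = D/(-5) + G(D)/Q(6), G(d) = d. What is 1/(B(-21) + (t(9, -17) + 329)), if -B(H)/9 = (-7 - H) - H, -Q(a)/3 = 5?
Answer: 15/202 ≈ 0.074257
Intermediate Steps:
Q(a) = -15 (Q(a) = -3*5 = -15)
t(s, D) = 4 + 4*D/15 (t(s, D) = 4 - (D/(-5) + D/(-15)) = 4 - (D*(-1/5) + D*(-1/15)) = 4 - (-D/5 - D/15) = 4 - (-4)*D/15 = 4 + 4*D/15)
B(H) = 63 + 18*H (B(H) = -9*((-7 - H) - H) = -9*(-7 - 2*H) = 63 + 18*H)
1/(B(-21) + (t(9, -17) + 329)) = 1/((63 + 18*(-21)) + ((4 + (4/15)*(-17)) + 329)) = 1/((63 - 378) + ((4 - 68/15) + 329)) = 1/(-315 + (-8/15 + 329)) = 1/(-315 + 4927/15) = 1/(202/15) = 15/202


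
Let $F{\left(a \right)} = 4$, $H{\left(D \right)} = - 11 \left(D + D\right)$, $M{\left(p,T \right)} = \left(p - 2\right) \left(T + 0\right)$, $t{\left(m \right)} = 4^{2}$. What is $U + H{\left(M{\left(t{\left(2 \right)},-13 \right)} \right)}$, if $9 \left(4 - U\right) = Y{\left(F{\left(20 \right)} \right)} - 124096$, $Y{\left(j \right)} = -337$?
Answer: $\frac{160505}{9} \approx 17834.0$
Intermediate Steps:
$t{\left(m \right)} = 16$
$M{\left(p,T \right)} = T \left(-2 + p\right)$ ($M{\left(p,T \right)} = \left(-2 + p\right) T = T \left(-2 + p\right)$)
$H{\left(D \right)} = - 22 D$ ($H{\left(D \right)} = - 11 \cdot 2 D = - 22 D$)
$U = \frac{124469}{9}$ ($U = 4 - \frac{-337 - 124096}{9} = 4 - - \frac{124433}{9} = 4 + \frac{124433}{9} = \frac{124469}{9} \approx 13830.0$)
$U + H{\left(M{\left(t{\left(2 \right)},-13 \right)} \right)} = \frac{124469}{9} - 22 \left(- 13 \left(-2 + 16\right)\right) = \frac{124469}{9} - 22 \left(\left(-13\right) 14\right) = \frac{124469}{9} - -4004 = \frac{124469}{9} + 4004 = \frac{160505}{9}$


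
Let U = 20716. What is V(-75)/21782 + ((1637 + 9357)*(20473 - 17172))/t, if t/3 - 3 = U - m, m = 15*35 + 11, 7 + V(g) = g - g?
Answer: 790494363865/1318878318 ≈ 599.37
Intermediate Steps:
V(g) = -7 (V(g) = -7 + (g - g) = -7 + 0 = -7)
m = 536 (m = 525 + 11 = 536)
t = 60549 (t = 9 + 3*(20716 - 1*536) = 9 + 3*(20716 - 536) = 9 + 3*20180 = 9 + 60540 = 60549)
V(-75)/21782 + ((1637 + 9357)*(20473 - 17172))/t = -7/21782 + ((1637 + 9357)*(20473 - 17172))/60549 = -7*1/21782 + (10994*3301)*(1/60549) = -7/21782 + 36291194*(1/60549) = -7/21782 + 36291194/60549 = 790494363865/1318878318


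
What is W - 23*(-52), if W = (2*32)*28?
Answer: 2988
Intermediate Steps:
W = 1792 (W = 64*28 = 1792)
W - 23*(-52) = 1792 - 23*(-52) = 1792 - 1*(-1196) = 1792 + 1196 = 2988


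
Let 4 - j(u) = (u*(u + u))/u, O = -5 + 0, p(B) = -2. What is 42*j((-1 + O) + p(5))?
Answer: 840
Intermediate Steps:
O = -5
j(u) = 4 - 2*u (j(u) = 4 - u*(u + u)/u = 4 - u*(2*u)/u = 4 - 2*u²/u = 4 - 2*u)
42*j((-1 + O) + p(5)) = 42*(4 - 2*((-1 - 5) - 2)) = 42*(4 - 2*(-6 - 2)) = 42*(4 - 2*(-8)) = 42*(4 + 16) = 42*20 = 840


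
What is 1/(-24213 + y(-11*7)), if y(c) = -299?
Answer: -1/24512 ≈ -4.0796e-5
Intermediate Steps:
1/(-24213 + y(-11*7)) = 1/(-24213 - 299) = 1/(-24512) = -1/24512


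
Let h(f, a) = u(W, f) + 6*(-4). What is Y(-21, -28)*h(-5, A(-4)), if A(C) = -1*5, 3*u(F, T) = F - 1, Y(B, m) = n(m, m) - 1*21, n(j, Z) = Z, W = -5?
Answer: 1274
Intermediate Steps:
Y(B, m) = -21 + m (Y(B, m) = m - 1*21 = m - 21 = -21 + m)
u(F, T) = -⅓ + F/3 (u(F, T) = (F - 1)/3 = (-1 + F)/3 = -⅓ + F/3)
A(C) = -5
h(f, a) = -26 (h(f, a) = (-⅓ + (⅓)*(-5)) + 6*(-4) = (-⅓ - 5/3) - 24 = -2 - 24 = -26)
Y(-21, -28)*h(-5, A(-4)) = (-21 - 28)*(-26) = -49*(-26) = 1274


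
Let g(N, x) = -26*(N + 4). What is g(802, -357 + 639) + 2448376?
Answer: 2427420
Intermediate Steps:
g(N, x) = -104 - 26*N (g(N, x) = -26*(4 + N) = -104 - 26*N)
g(802, -357 + 639) + 2448376 = (-104 - 26*802) + 2448376 = (-104 - 20852) + 2448376 = -20956 + 2448376 = 2427420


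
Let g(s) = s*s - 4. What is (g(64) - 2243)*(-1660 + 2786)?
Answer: 2081974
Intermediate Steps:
g(s) = -4 + s**2 (g(s) = s**2 - 4 = -4 + s**2)
(g(64) - 2243)*(-1660 + 2786) = ((-4 + 64**2) - 2243)*(-1660 + 2786) = ((-4 + 4096) - 2243)*1126 = (4092 - 2243)*1126 = 1849*1126 = 2081974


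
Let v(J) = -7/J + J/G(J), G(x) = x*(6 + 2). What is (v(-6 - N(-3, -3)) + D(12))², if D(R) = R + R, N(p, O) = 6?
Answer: 351649/576 ≈ 610.50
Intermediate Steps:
G(x) = 8*x (G(x) = x*8 = 8*x)
v(J) = ⅛ - 7/J (v(J) = -7/J + J/((8*J)) = -7/J + J*(1/(8*J)) = -7/J + ⅛ = ⅛ - 7/J)
D(R) = 2*R
(v(-6 - N(-3, -3)) + D(12))² = ((-56 + (-6 - 1*6))/(8*(-6 - 1*6)) + 2*12)² = ((-56 + (-6 - 6))/(8*(-6 - 6)) + 24)² = ((⅛)*(-56 - 12)/(-12) + 24)² = ((⅛)*(-1/12)*(-68) + 24)² = (17/24 + 24)² = (593/24)² = 351649/576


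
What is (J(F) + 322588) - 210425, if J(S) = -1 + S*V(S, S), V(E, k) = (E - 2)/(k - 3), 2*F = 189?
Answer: 13695419/122 ≈ 1.1226e+5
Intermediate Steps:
F = 189/2 (F = (½)*189 = 189/2 ≈ 94.500)
V(E, k) = (-2 + E)/(-3 + k)
J(S) = -1 + S*(-2 + S)/(-3 + S) (J(S) = -1 + S*((-2 + S)/(-3 + S)) = -1 + S*(-2 + S)/(-3 + S))
(J(F) + 322588) - 210425 = ((3 - 1*189/2 + 189*(-2 + 189/2)/2)/(-3 + 189/2) + 322588) - 210425 = ((3 - 189/2 + (189/2)*(185/2))/(183/2) + 322588) - 210425 = (2*(3 - 189/2 + 34965/4)/183 + 322588) - 210425 = ((2/183)*(34599/4) + 322588) - 210425 = (11533/122 + 322588) - 210425 = 39367269/122 - 210425 = 13695419/122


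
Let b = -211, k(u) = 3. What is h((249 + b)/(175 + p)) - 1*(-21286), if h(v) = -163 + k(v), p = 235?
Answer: 21126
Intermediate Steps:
h(v) = -160 (h(v) = -163 + 3 = -160)
h((249 + b)/(175 + p)) - 1*(-21286) = -160 - 1*(-21286) = -160 + 21286 = 21126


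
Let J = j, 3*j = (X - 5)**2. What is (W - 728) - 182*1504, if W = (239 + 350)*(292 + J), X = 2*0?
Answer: -292679/3 ≈ -97560.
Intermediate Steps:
X = 0
j = 25/3 (j = (0 - 5)**2/3 = (1/3)*(-5)**2 = (1/3)*25 = 25/3 ≈ 8.3333)
J = 25/3 ≈ 8.3333
W = 530689/3 (W = (239 + 350)*(292 + 25/3) = 589*(901/3) = 530689/3 ≈ 1.7690e+5)
(W - 728) - 182*1504 = (530689/3 - 728) - 182*1504 = 528505/3 - 273728 = -292679/3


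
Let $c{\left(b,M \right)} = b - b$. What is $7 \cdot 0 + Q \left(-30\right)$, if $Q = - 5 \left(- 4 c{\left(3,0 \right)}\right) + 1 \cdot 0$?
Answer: $0$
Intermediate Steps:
$c{\left(b,M \right)} = 0$
$Q = 0$ ($Q = - 5 \left(\left(-4\right) 0\right) + 1 \cdot 0 = \left(-5\right) 0 + 0 = 0 + 0 = 0$)
$7 \cdot 0 + Q \left(-30\right) = 7 \cdot 0 + 0 \left(-30\right) = 0 + 0 = 0$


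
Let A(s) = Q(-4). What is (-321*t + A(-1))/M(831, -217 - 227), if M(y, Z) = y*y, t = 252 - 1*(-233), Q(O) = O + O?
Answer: -155693/690561 ≈ -0.22546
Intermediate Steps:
Q(O) = 2*O
A(s) = -8 (A(s) = 2*(-4) = -8)
t = 485 (t = 252 + 233 = 485)
M(y, Z) = y²
(-321*t + A(-1))/M(831, -217 - 227) = (-321*485 - 8)/(831²) = (-155685 - 8)/690561 = -155693*1/690561 = -155693/690561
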